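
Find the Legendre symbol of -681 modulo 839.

-1

(-681 / 839)
  = (158 / 839)    [-681 ≡ 158 mod 839]
  = (79 / 839)    [839 ≡ 7 mod 8 ⇒ (2 / 839) = +1]
  = -(839 / 79)    [QR: both ≡ 3 mod 4, sign flips]
  = -(49 / 79)    [839 ≡ 49 mod 79]
  = -(79 / 49)    [QR: 49 ≡ 1 mod 4, sign kept]
  = -(30 / 49)    [79 ≡ 30 mod 49]
  = -(15 / 49)    [49 ≡ 1 mod 8 ⇒ (2 / 49) = +1]
  = -(49 / 15)    [QR: 49 ≡ 1 mod 4, sign kept]
  = -(4 / 15)    [49 ≡ 4 mod 15]
  = -(1 / 15)    [15 ≡ 7 mod 8 ⇒ (2 / 15)^2 = +1]
  = -1    [(1 / 15) = 1]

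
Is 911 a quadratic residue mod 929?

929 ≡ 1 (mod 4), so quadratic reciprocity gives (911/929) = (929/911). Reduce: 929 ≡ 18 (mod 911). Now have (18/911).
Factor out 2: 18 = 2·9. Since 911 ≡ 7 (mod 8), (2/911) = +1. Now have (9/911).
9 ≡ 1 (mod 4), so quadratic reciprocity gives (9/911) = (911/9). Reduce: 911 ≡ 2 (mod 9). Now have (2/9).
Factor out 2: 2 = 2. Since 9 ≡ 1 (mod 8), (2/9) = +1. Now have (1/9).
(1/9) = 1. Collecting the sign factors: 1.
The Legendre symbol is 1, so x^2 ≡ 911 (mod 929) has solution.

yes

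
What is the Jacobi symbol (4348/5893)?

(4348/5893)
  = (1087/5893)    [5893 ≡ 5 mod 8 ⇒ (2/5893)^2 = +1]
  = (5893/1087)    [QR: 5893 ≡ 1 mod 4, sign kept]
  = (458/1087)    [5893 ≡ 458 mod 1087]
  = (229/1087)    [1087 ≡ 7 mod 8 ⇒ (2/1087) = +1]
  = (1087/229)    [QR: 229 ≡ 1 mod 4, sign kept]
  = (171/229)    [1087 ≡ 171 mod 229]
  = (229/171)    [QR: 229 ≡ 1 mod 4, sign kept]
  = (58/171)    [229 ≡ 58 mod 171]
  = -(29/171)    [171 ≡ 3 mod 8 ⇒ (2/171) = -1]
  = -(171/29)    [QR: 29 ≡ 1 mod 4, sign kept]
  = -(26/29)    [171 ≡ 26 mod 29]
  = (13/29)    [29 ≡ 5 mod 8 ⇒ (2/29) = -1]
  = (29/13)    [QR: 13 ≡ 1 mod 4, sign kept]
  = (3/13)    [29 ≡ 3 mod 13]
  = (13/3)    [QR: 13 ≡ 1 mod 4, sign kept]
  = (1/3)    [13 ≡ 1 mod 3]
  = 1    [(1/3) = 1]

1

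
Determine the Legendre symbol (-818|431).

1

(-818|431)
  = -(818|431)    [431 ≡ 3 mod 4 ⇒ (-1|431) = -1]
  = -(387|431)    [818 ≡ 387 mod 431]
  = (431|387)    [QR: both ≡ 3 mod 4, sign flips]
  = (44|387)    [431 ≡ 44 mod 387]
  = (11|387)    [387 ≡ 3 mod 8 ⇒ (2|387)^2 = +1]
  = -(387|11)    [QR: both ≡ 3 mod 4, sign flips]
  = -(2|11)    [387 ≡ 2 mod 11]
  = (1|11)    [11 ≡ 3 mod 8 ⇒ (2|11) = -1]
  = 1    [(1|11) = 1]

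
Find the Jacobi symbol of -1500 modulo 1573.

-1

Reduce the numerator: -1500 ≡ 73 (mod 1573), so (-1500 / 1573) = (73 / 1573).
73 ≡ 1 (mod 4), so quadratic reciprocity gives (73 / 1573) = (1573 / 73). Reduce: 1573 ≡ 40 (mod 73). Now have (40 / 73).
Factor out 2: 40 = 2^3·5. Since 73 ≡ 1 (mod 8), (2 / 73) = +1, and (2 / 73)^3 = +1. Now have (5 / 73).
5 ≡ 1 (mod 4), so quadratic reciprocity gives (5 / 73) = (73 / 5). Reduce: 73 ≡ 3 (mod 5). Now have (3 / 5).
5 ≡ 1 (mod 4), so quadratic reciprocity gives (3 / 5) = (5 / 3). Reduce: 5 ≡ 2 (mod 3). Now have (2 / 3).
Factor out 2: 2 = 2. Since 3 ≡ 3 (mod 8), (2 / 3) = -1. Now have -(1 / 3).
(1 / 3) = 1. Collecting the sign factors: -1.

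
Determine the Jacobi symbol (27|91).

-1

(27|91)
  = -(91|27)    [QR: both ≡ 3 mod 4, sign flips]
  = -(10|27)    [91 ≡ 10 mod 27]
  = (5|27)    [27 ≡ 3 mod 8 ⇒ (2|27) = -1]
  = (27|5)    [QR: 5 ≡ 1 mod 4, sign kept]
  = (2|5)    [27 ≡ 2 mod 5]
  = -(1|5)    [5 ≡ 5 mod 8 ⇒ (2|5) = -1]
  = -1    [(1|5) = 1]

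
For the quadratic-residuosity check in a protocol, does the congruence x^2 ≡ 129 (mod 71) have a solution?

yes

(129/71)
  = (58/71)    [129 ≡ 58 mod 71]
  = (29/71)    [71 ≡ 7 mod 8 ⇒ (2/71) = +1]
  = (71/29)    [QR: 29 ≡ 1 mod 4, sign kept]
  = (13/29)    [71 ≡ 13 mod 29]
  = (29/13)    [QR: 13 ≡ 1 mod 4, sign kept]
  = (3/13)    [29 ≡ 3 mod 13]
  = (13/3)    [QR: 13 ≡ 1 mod 4, sign kept]
  = (1/3)    [13 ≡ 1 mod 3]
  = 1    [(1/3) = 1]
(129/71) = 1, and 71 is prime, so 129 is a quadratic residue mod 71.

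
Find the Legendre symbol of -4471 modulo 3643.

Reduce the numerator: -4471 ≡ 2815 (mod 3643), so (-4471/3643) = (2815/3643).
Both 2815 ≡ 3 and 3643 ≡ 3 (mod 4), so reciprocity gives (2815/3643) = -(3643/2815). Reduce: 3643 ≡ 828 (mod 2815). Now have -(828/2815).
Factor out 2: 828 = 2^2·207. Since 2815 ≡ 7 (mod 8), (2/2815) = +1, and (2/2815)^2 = +1. Now have -(207/2815).
Both 207 ≡ 3 and 2815 ≡ 3 (mod 4), so reciprocity gives (207/2815) = -(2815/207). Reduce: 2815 ≡ 124 (mod 207). Now have (124/207).
Factor out 2: 124 = 2^2·31. Since 207 ≡ 7 (mod 8), (2/207) = +1, and (2/207)^2 = +1. Now have (31/207).
Both 31 ≡ 3 and 207 ≡ 3 (mod 4), so reciprocity gives (31/207) = -(207/31). Reduce: 207 ≡ 21 (mod 31). Now have -(21/31).
21 ≡ 1 (mod 4), so quadratic reciprocity gives (21/31) = (31/21). Reduce: 31 ≡ 10 (mod 21). Now have -(10/21).
Factor out 2: 10 = 2·5. Since 21 ≡ 5 (mod 8), (2/21) = -1. Now have (5/21).
5 ≡ 1 (mod 4), so quadratic reciprocity gives (5/21) = (21/5). Reduce: 21 ≡ 1 (mod 5). Now have (1/5).
(1/5) = 1. Collecting the sign factors: 1.

1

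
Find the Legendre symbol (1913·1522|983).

1

By multiplicativity, (1913·1522|983) = (1913|983)·(1522|983).
First factor (1913|983):
(1913|983)
  = (930|983)    [1913 ≡ 930 mod 983]
  = (465|983)    [983 ≡ 7 mod 8 ⇒ (2|983) = +1]
  = (983|465)    [QR: 465 ≡ 1 mod 4, sign kept]
  = (53|465)    [983 ≡ 53 mod 465]
  = (465|53)    [QR: 53 ≡ 1 mod 4, sign kept]
  = (41|53)    [465 ≡ 41 mod 53]
  = (53|41)    [QR: 41 ≡ 1 mod 4, sign kept]
  = (12|41)    [53 ≡ 12 mod 41]
  = (3|41)    [41 ≡ 1 mod 8 ⇒ (2|41)^2 = +1]
  = (41|3)    [QR: 41 ≡ 1 mod 4, sign kept]
  = (2|3)    [41 ≡ 2 mod 3]
  = -(1|3)    [3 ≡ 3 mod 8 ⇒ (2|3) = -1]
  = -1    [(1|3) = 1]
Second factor (1522|983):
(1522|983)
  = (539|983)    [1522 ≡ 539 mod 983]
  = -(983|539)    [QR: both ≡ 3 mod 4, sign flips]
  = -(444|539)    [983 ≡ 444 mod 539]
  = -(111|539)    [539 ≡ 3 mod 8 ⇒ (2|539)^2 = +1]
  = (539|111)    [QR: both ≡ 3 mod 4, sign flips]
  = (95|111)    [539 ≡ 95 mod 111]
  = -(111|95)    [QR: both ≡ 3 mod 4, sign flips]
  = -(16|95)    [111 ≡ 16 mod 95]
  = -(1|95)    [95 ≡ 7 mod 8 ⇒ (2|95)^4 = +1]
  = -1    [(1|95) = 1]
Product: (-1)·(-1) = 1.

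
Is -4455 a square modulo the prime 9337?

(-4455/9337)
  = (4882/9337)    [-4455 ≡ 4882 mod 9337]
  = (2441/9337)    [9337 ≡ 1 mod 8 ⇒ (2/9337) = +1]
  = (9337/2441)    [QR: 2441 ≡ 1 mod 4, sign kept]
  = (2014/2441)    [9337 ≡ 2014 mod 2441]
  = (1007/2441)    [2441 ≡ 1 mod 8 ⇒ (2/2441) = +1]
  = (2441/1007)    [QR: 2441 ≡ 1 mod 4, sign kept]
  = (427/1007)    [2441 ≡ 427 mod 1007]
  = -(1007/427)    [QR: both ≡ 3 mod 4, sign flips]
  = -(153/427)    [1007 ≡ 153 mod 427]
  = -(427/153)    [QR: 153 ≡ 1 mod 4, sign kept]
  = -(121/153)    [427 ≡ 121 mod 153]
  = -(153/121)    [QR: 121 ≡ 1 mod 4, sign kept]
  = -(32/121)    [153 ≡ 32 mod 121]
  = -(1/121)    [121 ≡ 1 mod 8 ⇒ (2/121)^5 = +1]
  = -1    [(1/121) = 1]
The Legendre symbol is -1, so x^2 ≡ -4455 (mod 9337) has no solution.

no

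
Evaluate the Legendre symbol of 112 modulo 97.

-1

Reduce the numerator: 112 ≡ 15 (mod 97), so (112/97) = (15/97).
97 ≡ 1 (mod 4), so quadratic reciprocity gives (15/97) = (97/15). Reduce: 97 ≡ 7 (mod 15). Now have (7/15).
Both 7 ≡ 3 and 15 ≡ 3 (mod 4), so reciprocity gives (7/15) = -(15/7). Reduce: 15 ≡ 1 (mod 7). Now have -(1/7).
(1/7) = 1. Collecting the sign factors: -1.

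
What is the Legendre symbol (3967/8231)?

1

(3967/8231)
  = -(8231/3967)    [QR: both ≡ 3 mod 4, sign flips]
  = -(297/3967)    [8231 ≡ 297 mod 3967]
  = -(3967/297)    [QR: 297 ≡ 1 mod 4, sign kept]
  = -(106/297)    [3967 ≡ 106 mod 297]
  = -(53/297)    [297 ≡ 1 mod 8 ⇒ (2/297) = +1]
  = -(297/53)    [QR: 53 ≡ 1 mod 4, sign kept]
  = -(32/53)    [297 ≡ 32 mod 53]
  = (1/53)    [53 ≡ 5 mod 8 ⇒ (2/53)^5 = -1]
  = 1    [(1/53) = 1]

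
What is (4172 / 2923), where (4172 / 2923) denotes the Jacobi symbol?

(4172 / 2923)
  = (1249 / 2923)    [4172 ≡ 1249 mod 2923]
  = (2923 / 1249)    [QR: 1249 ≡ 1 mod 4, sign kept]
  = (425 / 1249)    [2923 ≡ 425 mod 1249]
  = (1249 / 425)    [QR: 425 ≡ 1 mod 4, sign kept]
  = (399 / 425)    [1249 ≡ 399 mod 425]
  = (425 / 399)    [QR: 425 ≡ 1 mod 4, sign kept]
  = (26 / 399)    [425 ≡ 26 mod 399]
  = (13 / 399)    [399 ≡ 7 mod 8 ⇒ (2 / 399) = +1]
  = (399 / 13)    [QR: 13 ≡ 1 mod 4, sign kept]
  = (9 / 13)    [399 ≡ 9 mod 13]
  = (13 / 9)    [QR: 9 ≡ 1 mod 4, sign kept]
  = (4 / 9)    [13 ≡ 4 mod 9]
  = (1 / 9)    [9 ≡ 1 mod 8 ⇒ (2 / 9)^2 = +1]
  = 1    [(1 / 9) = 1]

1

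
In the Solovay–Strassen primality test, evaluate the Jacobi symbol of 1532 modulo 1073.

-1

(1532 / 1073)
  = (459 / 1073)    [1532 ≡ 459 mod 1073]
  = (1073 / 459)    [QR: 1073 ≡ 1 mod 4, sign kept]
  = (155 / 459)    [1073 ≡ 155 mod 459]
  = -(459 / 155)    [QR: both ≡ 3 mod 4, sign flips]
  = -(149 / 155)    [459 ≡ 149 mod 155]
  = -(155 / 149)    [QR: 149 ≡ 1 mod 4, sign kept]
  = -(6 / 149)    [155 ≡ 6 mod 149]
  = (3 / 149)    [149 ≡ 5 mod 8 ⇒ (2 / 149) = -1]
  = (149 / 3)    [QR: 149 ≡ 1 mod 4, sign kept]
  = (2 / 3)    [149 ≡ 2 mod 3]
  = -(1 / 3)    [3 ≡ 3 mod 8 ⇒ (2 / 3) = -1]
  = -1    [(1 / 3) = 1]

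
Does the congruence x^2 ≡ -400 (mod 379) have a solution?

(-400/379)
  = -(400/379)    [379 ≡ 3 mod 4 ⇒ (-1/379) = -1]
  = -(21/379)    [400 ≡ 21 mod 379]
  = -(379/21)    [QR: 21 ≡ 1 mod 4, sign kept]
  = -(1/21)    [379 ≡ 1 mod 21]
  = -1    [(1/21) = 1]
The Legendre symbol is -1, so x^2 ≡ -400 (mod 379) has no solution.

no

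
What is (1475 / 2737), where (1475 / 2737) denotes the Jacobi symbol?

(1475 / 2737)
  = (2737 / 1475)    [QR: 2737 ≡ 1 mod 4, sign kept]
  = (1262 / 1475)    [2737 ≡ 1262 mod 1475]
  = -(631 / 1475)    [1475 ≡ 3 mod 8 ⇒ (2 / 1475) = -1]
  = (1475 / 631)    [QR: both ≡ 3 mod 4, sign flips]
  = (213 / 631)    [1475 ≡ 213 mod 631]
  = (631 / 213)    [QR: 213 ≡ 1 mod 4, sign kept]
  = (205 / 213)    [631 ≡ 205 mod 213]
  = (213 / 205)    [QR: 205 ≡ 1 mod 4, sign kept]
  = (8 / 205)    [213 ≡ 8 mod 205]
  = -(1 / 205)    [205 ≡ 5 mod 8 ⇒ (2 / 205)^3 = -1]
  = -1    [(1 / 205) = 1]

-1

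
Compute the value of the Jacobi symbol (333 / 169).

(333 / 169)
  = (164 / 169)    [333 ≡ 164 mod 169]
  = (41 / 169)    [169 ≡ 1 mod 8 ⇒ (2 / 169)^2 = +1]
  = (169 / 41)    [QR: 41 ≡ 1 mod 4, sign kept]
  = (5 / 41)    [169 ≡ 5 mod 41]
  = (41 / 5)    [QR: 5 ≡ 1 mod 4, sign kept]
  = (1 / 5)    [41 ≡ 1 mod 5]
  = 1    [(1 / 5) = 1]

1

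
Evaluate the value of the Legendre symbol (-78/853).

1

(-78/853)
  = (775/853)    [-78 ≡ 775 mod 853]
  = (853/775)    [QR: 853 ≡ 1 mod 4, sign kept]
  = (78/775)    [853 ≡ 78 mod 775]
  = (39/775)    [775 ≡ 7 mod 8 ⇒ (2/775) = +1]
  = -(775/39)    [QR: both ≡ 3 mod 4, sign flips]
  = -(34/39)    [775 ≡ 34 mod 39]
  = -(17/39)    [39 ≡ 7 mod 8 ⇒ (2/39) = +1]
  = -(39/17)    [QR: 17 ≡ 1 mod 4, sign kept]
  = -(5/17)    [39 ≡ 5 mod 17]
  = -(17/5)    [QR: 5 ≡ 1 mod 4, sign kept]
  = -(2/5)    [17 ≡ 2 mod 5]
  = (1/5)    [5 ≡ 5 mod 8 ⇒ (2/5) = -1]
  = 1    [(1/5) = 1]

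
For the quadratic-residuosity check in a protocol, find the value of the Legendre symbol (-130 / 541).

1

(-130 / 541)
  = (411 / 541)    [-130 ≡ 411 mod 541]
  = (541 / 411)    [QR: 541 ≡ 1 mod 4, sign kept]
  = (130 / 411)    [541 ≡ 130 mod 411]
  = -(65 / 411)    [411 ≡ 3 mod 8 ⇒ (2 / 411) = -1]
  = -(411 / 65)    [QR: 65 ≡ 1 mod 4, sign kept]
  = -(21 / 65)    [411 ≡ 21 mod 65]
  = -(65 / 21)    [QR: 21 ≡ 1 mod 4, sign kept]
  = -(2 / 21)    [65 ≡ 2 mod 21]
  = (1 / 21)    [21 ≡ 5 mod 8 ⇒ (2 / 21) = -1]
  = 1    [(1 / 21) = 1]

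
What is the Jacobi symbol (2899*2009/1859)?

By multiplicativity, (2899·2009/1859) = (2899/1859)·(2009/1859).
First factor (2899/1859):
(2899/1859)
  = (1040/1859)    [2899 ≡ 1040 mod 1859]
  = (65/1859)    [1859 ≡ 3 mod 8 ⇒ (2/1859)^4 = +1]
  = (1859/65)    [QR: 65 ≡ 1 mod 4, sign kept]
  = (39/65)    [1859 ≡ 39 mod 65]
  = (65/39)    [QR: 65 ≡ 1 mod 4, sign kept]
  = (26/39)    [65 ≡ 26 mod 39]
  = (13/39)    [39 ≡ 7 mod 8 ⇒ (2/39) = +1]
  = (39/13)    [QR: 13 ≡ 1 mod 4, sign kept]
  = (0/13)    [39 ≡ 0 mod 13]
  = 0    [numerator 0, gcd > 1]
Second factor (2009/1859):
(2009/1859)
  = (150/1859)    [2009 ≡ 150 mod 1859]
  = -(75/1859)    [1859 ≡ 3 mod 8 ⇒ (2/1859) = -1]
  = (1859/75)    [QR: both ≡ 3 mod 4, sign flips]
  = (59/75)    [1859 ≡ 59 mod 75]
  = -(75/59)    [QR: both ≡ 3 mod 4, sign flips]
  = -(16/59)    [75 ≡ 16 mod 59]
  = -(1/59)    [59 ≡ 3 mod 8 ⇒ (2/59)^4 = +1]
  = -1    [(1/59) = 1]
Product: (0)·(-1) = 0.

0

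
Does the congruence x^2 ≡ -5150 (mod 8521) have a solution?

no

(-5150/8521)
  = (3371/8521)    [-5150 ≡ 3371 mod 8521]
  = (8521/3371)    [QR: 8521 ≡ 1 mod 4, sign kept]
  = (1779/3371)    [8521 ≡ 1779 mod 3371]
  = -(3371/1779)    [QR: both ≡ 3 mod 4, sign flips]
  = -(1592/1779)    [3371 ≡ 1592 mod 1779]
  = (199/1779)    [1779 ≡ 3 mod 8 ⇒ (2/1779)^3 = -1]
  = -(1779/199)    [QR: both ≡ 3 mod 4, sign flips]
  = -(187/199)    [1779 ≡ 187 mod 199]
  = (199/187)    [QR: both ≡ 3 mod 4, sign flips]
  = (12/187)    [199 ≡ 12 mod 187]
  = (3/187)    [187 ≡ 3 mod 8 ⇒ (2/187)^2 = +1]
  = -(187/3)    [QR: both ≡ 3 mod 4, sign flips]
  = -(1/3)    [187 ≡ 1 mod 3]
  = -1    [(1/3) = 1]
(-5150/8521) = -1, and 8521 is prime, so -5150 is not a quadratic residue mod 8521.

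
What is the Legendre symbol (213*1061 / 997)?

By multiplicativity, (213·1061 / 997) = (213 / 997)·(1061 / 997).
First factor (213 / 997):
(213 / 997)
  = (997 / 213)    [QR: 213 ≡ 1 mod 4, sign kept]
  = (145 / 213)    [997 ≡ 145 mod 213]
  = (213 / 145)    [QR: 145 ≡ 1 mod 4, sign kept]
  = (68 / 145)    [213 ≡ 68 mod 145]
  = (17 / 145)    [145 ≡ 1 mod 8 ⇒ (2 / 145)^2 = +1]
  = (145 / 17)    [QR: 17 ≡ 1 mod 4, sign kept]
  = (9 / 17)    [145 ≡ 9 mod 17]
  = (17 / 9)    [QR: 9 ≡ 1 mod 4, sign kept]
  = (8 / 9)    [17 ≡ 8 mod 9]
  = (1 / 9)    [9 ≡ 1 mod 8 ⇒ (2 / 9)^3 = +1]
  = 1    [(1 / 9) = 1]
Second factor (1061 / 997):
(1061 / 997)
  = (64 / 997)    [1061 ≡ 64 mod 997]
  = (1 / 997)    [997 ≡ 5 mod 8 ⇒ (2 / 997)^6 = +1]
  = 1    [(1 / 997) = 1]
Product: (1)·(1) = 1.

1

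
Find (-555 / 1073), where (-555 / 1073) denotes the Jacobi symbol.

0

(-555 / 1073)
  = (555 / 1073)    [1073 ≡ 1 mod 4 ⇒ (-1 / 1073) = +1]
  = (1073 / 555)    [QR: 1073 ≡ 1 mod 4, sign kept]
  = (518 / 555)    [1073 ≡ 518 mod 555]
  = -(259 / 555)    [555 ≡ 3 mod 8 ⇒ (2 / 555) = -1]
  = (555 / 259)    [QR: both ≡ 3 mod 4, sign flips]
  = (37 / 259)    [555 ≡ 37 mod 259]
  = (259 / 37)    [QR: 37 ≡ 1 mod 4, sign kept]
  = (0 / 37)    [259 ≡ 0 mod 37]
  = 0    [numerator 0, gcd > 1]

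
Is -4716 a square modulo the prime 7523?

no

(-4716|7523)
  = (2807|7523)    [-4716 ≡ 2807 mod 7523]
  = -(7523|2807)    [QR: both ≡ 3 mod 4, sign flips]
  = -(1909|2807)    [7523 ≡ 1909 mod 2807]
  = -(2807|1909)    [QR: 1909 ≡ 1 mod 4, sign kept]
  = -(898|1909)    [2807 ≡ 898 mod 1909]
  = (449|1909)    [1909 ≡ 5 mod 8 ⇒ (2|1909) = -1]
  = (1909|449)    [QR: 449 ≡ 1 mod 4, sign kept]
  = (113|449)    [1909 ≡ 113 mod 449]
  = (449|113)    [QR: 113 ≡ 1 mod 4, sign kept]
  = (110|113)    [449 ≡ 110 mod 113]
  = (55|113)    [113 ≡ 1 mod 8 ⇒ (2|113) = +1]
  = (113|55)    [QR: 113 ≡ 1 mod 4, sign kept]
  = (3|55)    [113 ≡ 3 mod 55]
  = -(55|3)    [QR: both ≡ 3 mod 4, sign flips]
  = -(1|3)    [55 ≡ 1 mod 3]
  = -1    [(1|3) = 1]
(-4716|7523) = -1, and 7523 is prime, so -4716 is not a quadratic residue mod 7523.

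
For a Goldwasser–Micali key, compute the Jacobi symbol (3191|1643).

-1

(3191|1643)
  = (1548|1643)    [3191 ≡ 1548 mod 1643]
  = (387|1643)    [1643 ≡ 3 mod 8 ⇒ (2|1643)^2 = +1]
  = -(1643|387)    [QR: both ≡ 3 mod 4, sign flips]
  = -(95|387)    [1643 ≡ 95 mod 387]
  = (387|95)    [QR: both ≡ 3 mod 4, sign flips]
  = (7|95)    [387 ≡ 7 mod 95]
  = -(95|7)    [QR: both ≡ 3 mod 4, sign flips]
  = -(4|7)    [95 ≡ 4 mod 7]
  = -(1|7)    [7 ≡ 7 mod 8 ⇒ (2|7)^2 = +1]
  = -1    [(1|7) = 1]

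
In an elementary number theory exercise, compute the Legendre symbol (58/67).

-1

(58/67)
  = -(29/67)    [67 ≡ 3 mod 8 ⇒ (2/67) = -1]
  = -(67/29)    [QR: 29 ≡ 1 mod 4, sign kept]
  = -(9/29)    [67 ≡ 9 mod 29]
  = -(29/9)    [QR: 9 ≡ 1 mod 4, sign kept]
  = -(2/9)    [29 ≡ 2 mod 9]
  = -(1/9)    [9 ≡ 1 mod 8 ⇒ (2/9) = +1]
  = -1    [(1/9) = 1]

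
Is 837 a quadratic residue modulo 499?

Reduce the numerator: 837 ≡ 338 (mod 499), so (837/499) = (338/499).
Factor out 2: 338 = 2·169. Since 499 ≡ 3 (mod 8), (2/499) = -1. Now have -(169/499).
169 ≡ 1 (mod 4), so quadratic reciprocity gives (169/499) = (499/169). Reduce: 499 ≡ 161 (mod 169). Now have -(161/169).
161 ≡ 1 (mod 4), so quadratic reciprocity gives (161/169) = (169/161). Reduce: 169 ≡ 8 (mod 161). Now have -(8/161).
Factor out 2: 8 = 2^3. Since 161 ≡ 1 (mod 8), (2/161) = +1, and (2/161)^3 = +1. Now have -(1/161).
(1/161) = 1. Collecting the sign factors: -1.
(837/499) = -1, and 499 is prime, so 837 is not a quadratic residue mod 499.

no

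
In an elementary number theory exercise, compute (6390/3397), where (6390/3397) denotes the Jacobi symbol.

Reduce the numerator: 6390 ≡ 2993 (mod 3397), so (6390/3397) = (2993/3397).
2993 ≡ 1 (mod 4), so quadratic reciprocity gives (2993/3397) = (3397/2993). Reduce: 3397 ≡ 404 (mod 2993). Now have (404/2993).
Factor out 2: 404 = 2^2·101. Since 2993 ≡ 1 (mod 8), (2/2993) = +1, and (2/2993)^2 = +1. Now have (101/2993).
101 ≡ 1 (mod 4), so quadratic reciprocity gives (101/2993) = (2993/101). Reduce: 2993 ≡ 64 (mod 101). Now have (64/101).
Factor out 2: 64 = 2^6. Since 101 ≡ 5 (mod 8), (2/101) = -1, and (2/101)^6 = +1. Now have (1/101).
(1/101) = 1. Collecting the sign factors: 1.

1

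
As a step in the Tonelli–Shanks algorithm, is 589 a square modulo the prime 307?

no

Reduce the numerator: 589 ≡ 282 (mod 307), so (589/307) = (282/307).
Factor out 2: 282 = 2·141. Since 307 ≡ 3 (mod 8), (2/307) = -1. Now have -(141/307).
141 ≡ 1 (mod 4), so quadratic reciprocity gives (141/307) = (307/141). Reduce: 307 ≡ 25 (mod 141). Now have -(25/141).
25 ≡ 1 (mod 4), so quadratic reciprocity gives (25/141) = (141/25). Reduce: 141 ≡ 16 (mod 25). Now have -(16/25).
Factor out 2: 16 = 2^4. Since 25 ≡ 1 (mod 8), (2/25) = +1, and (2/25)^4 = +1. Now have -(1/25).
(1/25) = 1. Collecting the sign factors: -1.
(589/307) = -1, and 307 is prime, so 589 is not a quadratic residue mod 307.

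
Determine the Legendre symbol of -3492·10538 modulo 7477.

1

By multiplicativity, (-3492·10538|7477) = (-3492|7477)·(10538|7477).
First factor (-3492|7477):
(-3492|7477)
  = (3985|7477)    [-3492 ≡ 3985 mod 7477]
  = (7477|3985)    [QR: 3985 ≡ 1 mod 4, sign kept]
  = (3492|3985)    [7477 ≡ 3492 mod 3985]
  = (873|3985)    [3985 ≡ 1 mod 8 ⇒ (2|3985)^2 = +1]
  = (3985|873)    [QR: 873 ≡ 1 mod 4, sign kept]
  = (493|873)    [3985 ≡ 493 mod 873]
  = (873|493)    [QR: 493 ≡ 1 mod 4, sign kept]
  = (380|493)    [873 ≡ 380 mod 493]
  = (95|493)    [493 ≡ 5 mod 8 ⇒ (2|493)^2 = +1]
  = (493|95)    [QR: 493 ≡ 1 mod 4, sign kept]
  = (18|95)    [493 ≡ 18 mod 95]
  = (9|95)    [95 ≡ 7 mod 8 ⇒ (2|95) = +1]
  = (95|9)    [QR: 9 ≡ 1 mod 4, sign kept]
  = (5|9)    [95 ≡ 5 mod 9]
  = (9|5)    [QR: 5 ≡ 1 mod 4, sign kept]
  = (4|5)    [9 ≡ 4 mod 5]
  = (1|5)    [5 ≡ 5 mod 8 ⇒ (2|5)^2 = +1]
  = 1    [(1|5) = 1]
Second factor (10538|7477):
(10538|7477)
  = (3061|7477)    [10538 ≡ 3061 mod 7477]
  = (7477|3061)    [QR: 3061 ≡ 1 mod 4, sign kept]
  = (1355|3061)    [7477 ≡ 1355 mod 3061]
  = (3061|1355)    [QR: 3061 ≡ 1 mod 4, sign kept]
  = (351|1355)    [3061 ≡ 351 mod 1355]
  = -(1355|351)    [QR: both ≡ 3 mod 4, sign flips]
  = -(302|351)    [1355 ≡ 302 mod 351]
  = -(151|351)    [351 ≡ 7 mod 8 ⇒ (2|351) = +1]
  = (351|151)    [QR: both ≡ 3 mod 4, sign flips]
  = (49|151)    [351 ≡ 49 mod 151]
  = (151|49)    [QR: 49 ≡ 1 mod 4, sign kept]
  = (4|49)    [151 ≡ 4 mod 49]
  = (1|49)    [49 ≡ 1 mod 8 ⇒ (2|49)^2 = +1]
  = 1    [(1|49) = 1]
Product: (1)·(1) = 1.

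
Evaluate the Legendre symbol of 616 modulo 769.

(616/769)
  = (77/769)    [769 ≡ 1 mod 8 ⇒ (2/769)^3 = +1]
  = (769/77)    [QR: 77 ≡ 1 mod 4, sign kept]
  = (76/77)    [769 ≡ 76 mod 77]
  = (19/77)    [77 ≡ 5 mod 8 ⇒ (2/77)^2 = +1]
  = (77/19)    [QR: 77 ≡ 1 mod 4, sign kept]
  = (1/19)    [77 ≡ 1 mod 19]
  = 1    [(1/19) = 1]

1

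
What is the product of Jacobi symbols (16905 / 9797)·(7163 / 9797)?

By multiplicativity, (16905·7163 / 9797) = (16905 / 9797)·(7163 / 9797).
First factor (16905 / 9797):
Reduce the numerator: 16905 ≡ 7108 (mod 9797), so (16905 / 9797) = (7108 / 9797).
Factor out 2: 7108 = 2^2·1777. Since 9797 ≡ 5 (mod 8), (2 / 9797) = -1, and (2 / 9797)^2 = +1. Now have (1777 / 9797).
1777 ≡ 1 (mod 4), so quadratic reciprocity gives (1777 / 9797) = (9797 / 1777). Reduce: 9797 ≡ 912 (mod 1777). Now have (912 / 1777).
Factor out 2: 912 = 2^4·57. Since 1777 ≡ 1 (mod 8), (2 / 1777) = +1, and (2 / 1777)^4 = +1. Now have (57 / 1777).
57 ≡ 1 (mod 4), so quadratic reciprocity gives (57 / 1777) = (1777 / 57). Reduce: 1777 ≡ 10 (mod 57). Now have (10 / 57).
Factor out 2: 10 = 2·5. Since 57 ≡ 1 (mod 8), (2 / 57) = +1. Now have (5 / 57).
5 ≡ 1 (mod 4), so quadratic reciprocity gives (5 / 57) = (57 / 5). Reduce: 57 ≡ 2 (mod 5). Now have (2 / 5).
Factor out 2: 2 = 2. Since 5 ≡ 5 (mod 8), (2 / 5) = -1. Now have -(1 / 5).
(1 / 5) = 1. Collecting the sign factors: -1.
Second factor (7163 / 9797):
9797 ≡ 1 (mod 4), so quadratic reciprocity gives (7163 / 9797) = (9797 / 7163). Reduce: 9797 ≡ 2634 (mod 7163). Now have (2634 / 7163).
Factor out 2: 2634 = 2·1317. Since 7163 ≡ 3 (mod 8), (2 / 7163) = -1. Now have -(1317 / 7163).
1317 ≡ 1 (mod 4), so quadratic reciprocity gives (1317 / 7163) = (7163 / 1317). Reduce: 7163 ≡ 578 (mod 1317). Now have -(578 / 1317).
Factor out 2: 578 = 2·289. Since 1317 ≡ 5 (mod 8), (2 / 1317) = -1. Now have (289 / 1317).
289 ≡ 1 (mod 4), so quadratic reciprocity gives (289 / 1317) = (1317 / 289). Reduce: 1317 ≡ 161 (mod 289). Now have (161 / 289).
161 ≡ 1 (mod 4), so quadratic reciprocity gives (161 / 289) = (289 / 161). Reduce: 289 ≡ 128 (mod 161). Now have (128 / 161).
Factor out 2: 128 = 2^7. Since 161 ≡ 1 (mod 8), (2 / 161) = +1, and (2 / 161)^7 = +1. Now have (1 / 161).
(1 / 161) = 1. Collecting the sign factors: 1.
Product: (-1)·(1) = -1.

-1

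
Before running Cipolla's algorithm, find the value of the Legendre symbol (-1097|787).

-1

Reduce the numerator: -1097 ≡ 477 (mod 787), so (-1097|787) = (477|787).
477 ≡ 1 (mod 4), so quadratic reciprocity gives (477|787) = (787|477). Reduce: 787 ≡ 310 (mod 477). Now have (310|477).
Factor out 2: 310 = 2·155. Since 477 ≡ 5 (mod 8), (2|477) = -1. Now have -(155|477).
477 ≡ 1 (mod 4), so quadratic reciprocity gives (155|477) = (477|155). Reduce: 477 ≡ 12 (mod 155). Now have -(12|155).
Factor out 2: 12 = 2^2·3. Since 155 ≡ 3 (mod 8), (2|155) = -1, and (2|155)^2 = +1. Now have -(3|155).
Both 3 ≡ 3 and 155 ≡ 3 (mod 4), so reciprocity gives (3|155) = -(155|3). Reduce: 155 ≡ 2 (mod 3). Now have (2|3).
Factor out 2: 2 = 2. Since 3 ≡ 3 (mod 8), (2|3) = -1. Now have -(1|3).
(1|3) = 1. Collecting the sign factors: -1.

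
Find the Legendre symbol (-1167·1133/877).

By multiplicativity, (-1167·1133/877) = (-1167/877)·(1133/877).
First factor (-1167/877):
(-1167/877)
  = (1167/877)    [877 ≡ 1 mod 4 ⇒ (-1/877) = +1]
  = (290/877)    [1167 ≡ 290 mod 877]
  = -(145/877)    [877 ≡ 5 mod 8 ⇒ (2/877) = -1]
  = -(877/145)    [QR: 145 ≡ 1 mod 4, sign kept]
  = -(7/145)    [877 ≡ 7 mod 145]
  = -(145/7)    [QR: 145 ≡ 1 mod 4, sign kept]
  = -(5/7)    [145 ≡ 5 mod 7]
  = -(7/5)    [QR: 5 ≡ 1 mod 4, sign kept]
  = -(2/5)    [7 ≡ 2 mod 5]
  = (1/5)    [5 ≡ 5 mod 8 ⇒ (2/5) = -1]
  = 1    [(1/5) = 1]
Second factor (1133/877):
(1133/877)
  = (256/877)    [1133 ≡ 256 mod 877]
  = (1/877)    [877 ≡ 5 mod 8 ⇒ (2/877)^8 = +1]
  = 1    [(1/877) = 1]
Product: (1)·(1) = 1.

1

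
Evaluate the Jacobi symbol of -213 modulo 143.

(-213/143)
  = (73/143)    [-213 ≡ 73 mod 143]
  = (143/73)    [QR: 73 ≡ 1 mod 4, sign kept]
  = (70/73)    [143 ≡ 70 mod 73]
  = (35/73)    [73 ≡ 1 mod 8 ⇒ (2/73) = +1]
  = (73/35)    [QR: 73 ≡ 1 mod 4, sign kept]
  = (3/35)    [73 ≡ 3 mod 35]
  = -(35/3)    [QR: both ≡ 3 mod 4, sign flips]
  = -(2/3)    [35 ≡ 2 mod 3]
  = (1/3)    [3 ≡ 3 mod 8 ⇒ (2/3) = -1]
  = 1    [(1/3) = 1]

1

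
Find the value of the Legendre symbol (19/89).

89 ≡ 1 (mod 4), so quadratic reciprocity gives (19/89) = (89/19). Reduce: 89 ≡ 13 (mod 19). Now have (13/19).
13 ≡ 1 (mod 4), so quadratic reciprocity gives (13/19) = (19/13). Reduce: 19 ≡ 6 (mod 13). Now have (6/13).
Factor out 2: 6 = 2·3. Since 13 ≡ 5 (mod 8), (2/13) = -1. Now have -(3/13).
13 ≡ 1 (mod 4), so quadratic reciprocity gives (3/13) = (13/3). Reduce: 13 ≡ 1 (mod 3). Now have -(1/3).
(1/3) = 1. Collecting the sign factors: -1.

-1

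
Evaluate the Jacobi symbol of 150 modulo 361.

1

Factor out 2: 150 = 2·75. Since 361 ≡ 1 (mod 8), (2|361) = +1. Now have (75|361).
361 ≡ 1 (mod 4), so quadratic reciprocity gives (75|361) = (361|75). Reduce: 361 ≡ 61 (mod 75). Now have (61|75).
61 ≡ 1 (mod 4), so quadratic reciprocity gives (61|75) = (75|61). Reduce: 75 ≡ 14 (mod 61). Now have (14|61).
Factor out 2: 14 = 2·7. Since 61 ≡ 5 (mod 8), (2|61) = -1. Now have -(7|61).
61 ≡ 1 (mod 4), so quadratic reciprocity gives (7|61) = (61|7). Reduce: 61 ≡ 5 (mod 7). Now have -(5|7).
5 ≡ 1 (mod 4), so quadratic reciprocity gives (5|7) = (7|5). Reduce: 7 ≡ 2 (mod 5). Now have -(2|5).
Factor out 2: 2 = 2. Since 5 ≡ 5 (mod 8), (2|5) = -1. Now have (1|5).
(1|5) = 1. Collecting the sign factors: 1.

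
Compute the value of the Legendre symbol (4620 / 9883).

(4620 / 9883)
  = (1155 / 9883)    [9883 ≡ 3 mod 8 ⇒ (2 / 9883)^2 = +1]
  = -(9883 / 1155)    [QR: both ≡ 3 mod 4, sign flips]
  = -(643 / 1155)    [9883 ≡ 643 mod 1155]
  = (1155 / 643)    [QR: both ≡ 3 mod 4, sign flips]
  = (512 / 643)    [1155 ≡ 512 mod 643]
  = -(1 / 643)    [643 ≡ 3 mod 8 ⇒ (2 / 643)^9 = -1]
  = -1    [(1 / 643) = 1]

-1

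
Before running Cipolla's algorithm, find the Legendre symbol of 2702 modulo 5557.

Factor out 2: 2702 = 2·1351. Since 5557 ≡ 5 (mod 8), (2 / 5557) = -1. Now have -(1351 / 5557).
5557 ≡ 1 (mod 4), so quadratic reciprocity gives (1351 / 5557) = (5557 / 1351). Reduce: 5557 ≡ 153 (mod 1351). Now have -(153 / 1351).
153 ≡ 1 (mod 4), so quadratic reciprocity gives (153 / 1351) = (1351 / 153). Reduce: 1351 ≡ 127 (mod 153). Now have -(127 / 153).
153 ≡ 1 (mod 4), so quadratic reciprocity gives (127 / 153) = (153 / 127). Reduce: 153 ≡ 26 (mod 127). Now have -(26 / 127).
Factor out 2: 26 = 2·13. Since 127 ≡ 7 (mod 8), (2 / 127) = +1. Now have -(13 / 127).
13 ≡ 1 (mod 4), so quadratic reciprocity gives (13 / 127) = (127 / 13). Reduce: 127 ≡ 10 (mod 13). Now have -(10 / 13).
Factor out 2: 10 = 2·5. Since 13 ≡ 5 (mod 8), (2 / 13) = -1. Now have (5 / 13).
5 ≡ 1 (mod 4), so quadratic reciprocity gives (5 / 13) = (13 / 5). Reduce: 13 ≡ 3 (mod 5). Now have (3 / 5).
5 ≡ 1 (mod 4), so quadratic reciprocity gives (3 / 5) = (5 / 3). Reduce: 5 ≡ 2 (mod 3). Now have (2 / 3).
Factor out 2: 2 = 2. Since 3 ≡ 3 (mod 8), (2 / 3) = -1. Now have -(1 / 3).
(1 / 3) = 1. Collecting the sign factors: -1.

-1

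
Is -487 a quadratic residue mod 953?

no

(-487/953)
  = (487/953)    [953 ≡ 1 mod 4 ⇒ (-1/953) = +1]
  = (953/487)    [QR: 953 ≡ 1 mod 4, sign kept]
  = (466/487)    [953 ≡ 466 mod 487]
  = (233/487)    [487 ≡ 7 mod 8 ⇒ (2/487) = +1]
  = (487/233)    [QR: 233 ≡ 1 mod 4, sign kept]
  = (21/233)    [487 ≡ 21 mod 233]
  = (233/21)    [QR: 21 ≡ 1 mod 4, sign kept]
  = (2/21)    [233 ≡ 2 mod 21]
  = -(1/21)    [21 ≡ 5 mod 8 ⇒ (2/21) = -1]
  = -1    [(1/21) = 1]
(-487/953) = -1, and 953 is prime, so -487 is not a quadratic residue mod 953.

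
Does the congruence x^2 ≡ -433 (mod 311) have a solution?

Pull out -1: (-433|311) = (-1|311)·(433|311). Since 311 ≡ 3 (mod 4), (-1|311) = -1. Now have -(433|311).
Reduce the numerator: 433 ≡ 122 (mod 311), so (433|311) = (122|311).
Factor out 2: 122 = 2·61. Since 311 ≡ 7 (mod 8), (2|311) = +1. Now have -(61|311).
61 ≡ 1 (mod 4), so quadratic reciprocity gives (61|311) = (311|61). Reduce: 311 ≡ 6 (mod 61). Now have -(6|61).
Factor out 2: 6 = 2·3. Since 61 ≡ 5 (mod 8), (2|61) = -1. Now have (3|61).
61 ≡ 1 (mod 4), so quadratic reciprocity gives (3|61) = (61|3). Reduce: 61 ≡ 1 (mod 3). Now have (1|3).
(1|3) = 1. Collecting the sign factors: 1.
The Legendre symbol is 1, so x^2 ≡ -433 (mod 311) has solution.

yes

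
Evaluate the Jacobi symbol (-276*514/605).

By multiplicativity, (-276·514/605) = (-276/605)·(514/605).
First factor (-276/605):
Pull out -1: (-276/605) = (-1/605)·(276/605). Since 605 ≡ 1 (mod 4), (-1/605) = +1. Now have (276/605).
Factor out 2: 276 = 2^2·69. Since 605 ≡ 5 (mod 8), (2/605) = -1, and (2/605)^2 = +1. Now have (69/605).
69 ≡ 1 (mod 4), so quadratic reciprocity gives (69/605) = (605/69). Reduce: 605 ≡ 53 (mod 69). Now have (53/69).
53 ≡ 1 (mod 4), so quadratic reciprocity gives (53/69) = (69/53). Reduce: 69 ≡ 16 (mod 53). Now have (16/53).
Factor out 2: 16 = 2^4. Since 53 ≡ 5 (mod 8), (2/53) = -1, and (2/53)^4 = +1. Now have (1/53).
(1/53) = 1. Collecting the sign factors: 1.
Second factor (514/605):
Factor out 2: 514 = 2·257. Since 605 ≡ 5 (mod 8), (2/605) = -1. Now have -(257/605).
257 ≡ 1 (mod 4), so quadratic reciprocity gives (257/605) = (605/257). Reduce: 605 ≡ 91 (mod 257). Now have -(91/257).
257 ≡ 1 (mod 4), so quadratic reciprocity gives (91/257) = (257/91). Reduce: 257 ≡ 75 (mod 91). Now have -(75/91).
Both 75 ≡ 3 and 91 ≡ 3 (mod 4), so reciprocity gives (75/91) = -(91/75). Reduce: 91 ≡ 16 (mod 75). Now have (16/75).
Factor out 2: 16 = 2^4. Since 75 ≡ 3 (mod 8), (2/75) = -1, and (2/75)^4 = +1. Now have (1/75).
(1/75) = 1. Collecting the sign factors: 1.
Product: (1)·(1) = 1.

1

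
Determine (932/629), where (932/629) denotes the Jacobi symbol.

-1

Reduce the numerator: 932 ≡ 303 (mod 629), so (932/629) = (303/629).
629 ≡ 1 (mod 4), so quadratic reciprocity gives (303/629) = (629/303). Reduce: 629 ≡ 23 (mod 303). Now have (23/303).
Both 23 ≡ 3 and 303 ≡ 3 (mod 4), so reciprocity gives (23/303) = -(303/23). Reduce: 303 ≡ 4 (mod 23). Now have -(4/23).
Factor out 2: 4 = 2^2. Since 23 ≡ 7 (mod 8), (2/23) = +1, and (2/23)^2 = +1. Now have -(1/23).
(1/23) = 1. Collecting the sign factors: -1.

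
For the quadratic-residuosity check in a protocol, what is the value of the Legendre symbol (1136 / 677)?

(1136 / 677)
  = (459 / 677)    [1136 ≡ 459 mod 677]
  = (677 / 459)    [QR: 677 ≡ 1 mod 4, sign kept]
  = (218 / 459)    [677 ≡ 218 mod 459]
  = -(109 / 459)    [459 ≡ 3 mod 8 ⇒ (2 / 459) = -1]
  = -(459 / 109)    [QR: 109 ≡ 1 mod 4, sign kept]
  = -(23 / 109)    [459 ≡ 23 mod 109]
  = -(109 / 23)    [QR: 109 ≡ 1 mod 4, sign kept]
  = -(17 / 23)    [109 ≡ 17 mod 23]
  = -(23 / 17)    [QR: 17 ≡ 1 mod 4, sign kept]
  = -(6 / 17)    [23 ≡ 6 mod 17]
  = -(3 / 17)    [17 ≡ 1 mod 8 ⇒ (2 / 17) = +1]
  = -(17 / 3)    [QR: 17 ≡ 1 mod 4, sign kept]
  = -(2 / 3)    [17 ≡ 2 mod 3]
  = (1 / 3)    [3 ≡ 3 mod 8 ⇒ (2 / 3) = -1]
  = 1    [(1 / 3) = 1]

1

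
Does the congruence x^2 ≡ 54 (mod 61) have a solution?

(54/61)
  = -(27/61)    [61 ≡ 5 mod 8 ⇒ (2/61) = -1]
  = -(61/27)    [QR: 61 ≡ 1 mod 4, sign kept]
  = -(7/27)    [61 ≡ 7 mod 27]
  = (27/7)    [QR: both ≡ 3 mod 4, sign flips]
  = (6/7)    [27 ≡ 6 mod 7]
  = (3/7)    [7 ≡ 7 mod 8 ⇒ (2/7) = +1]
  = -(7/3)    [QR: both ≡ 3 mod 4, sign flips]
  = -(1/3)    [7 ≡ 1 mod 3]
  = -1    [(1/3) = 1]
The Legendre symbol is -1, so x^2 ≡ 54 (mod 61) has no solution.

no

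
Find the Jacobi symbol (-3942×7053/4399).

1

By multiplicativity, (-3942·7053/4399) = (-3942/4399)·(7053/4399).
First factor (-3942/4399):
Pull out -1: (-3942/4399) = (-1/4399)·(3942/4399). Since 4399 ≡ 3 (mod 4), (-1/4399) = -1. Now have -(3942/4399).
Factor out 2: 3942 = 2·1971. Since 4399 ≡ 7 (mod 8), (2/4399) = +1. Now have -(1971/4399).
Both 1971 ≡ 3 and 4399 ≡ 3 (mod 4), so reciprocity gives (1971/4399) = -(4399/1971). Reduce: 4399 ≡ 457 (mod 1971). Now have (457/1971).
457 ≡ 1 (mod 4), so quadratic reciprocity gives (457/1971) = (1971/457). Reduce: 1971 ≡ 143 (mod 457). Now have (143/457).
457 ≡ 1 (mod 4), so quadratic reciprocity gives (143/457) = (457/143). Reduce: 457 ≡ 28 (mod 143). Now have (28/143).
Factor out 2: 28 = 2^2·7. Since 143 ≡ 7 (mod 8), (2/143) = +1, and (2/143)^2 = +1. Now have (7/143).
Both 7 ≡ 3 and 143 ≡ 3 (mod 4), so reciprocity gives (7/143) = -(143/7). Reduce: 143 ≡ 3 (mod 7). Now have -(3/7).
Both 3 ≡ 3 and 7 ≡ 3 (mod 4), so reciprocity gives (3/7) = -(7/3). Reduce: 7 ≡ 1 (mod 3). Now have (1/3).
(1/3) = 1. Collecting the sign factors: 1.
Second factor (7053/4399):
Reduce the numerator: 7053 ≡ 2654 (mod 4399), so (7053/4399) = (2654/4399).
Factor out 2: 2654 = 2·1327. Since 4399 ≡ 7 (mod 8), (2/4399) = +1. Now have (1327/4399).
Both 1327 ≡ 3 and 4399 ≡ 3 (mod 4), so reciprocity gives (1327/4399) = -(4399/1327). Reduce: 4399 ≡ 418 (mod 1327). Now have -(418/1327).
Factor out 2: 418 = 2·209. Since 1327 ≡ 7 (mod 8), (2/1327) = +1. Now have -(209/1327).
209 ≡ 1 (mod 4), so quadratic reciprocity gives (209/1327) = (1327/209). Reduce: 1327 ≡ 73 (mod 209). Now have -(73/209).
73 ≡ 1 (mod 4), so quadratic reciprocity gives (73/209) = (209/73). Reduce: 209 ≡ 63 (mod 73). Now have -(63/73).
73 ≡ 1 (mod 4), so quadratic reciprocity gives (63/73) = (73/63). Reduce: 73 ≡ 10 (mod 63). Now have -(10/63).
Factor out 2: 10 = 2·5. Since 63 ≡ 7 (mod 8), (2/63) = +1. Now have -(5/63).
5 ≡ 1 (mod 4), so quadratic reciprocity gives (5/63) = (63/5). Reduce: 63 ≡ 3 (mod 5). Now have -(3/5).
5 ≡ 1 (mod 4), so quadratic reciprocity gives (3/5) = (5/3). Reduce: 5 ≡ 2 (mod 3). Now have -(2/3).
Factor out 2: 2 = 2. Since 3 ≡ 3 (mod 8), (2/3) = -1. Now have (1/3).
(1/3) = 1. Collecting the sign factors: 1.
Product: (1)·(1) = 1.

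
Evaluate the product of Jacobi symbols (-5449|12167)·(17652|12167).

By multiplicativity, (-5449·17652|12167) = (-5449|12167)·(17652|12167).
First factor (-5449|12167):
Pull out -1: (-5449|12167) = (-1|12167)·(5449|12167). Since 12167 ≡ 3 (mod 4), (-1|12167) = -1. Now have -(5449|12167).
5449 ≡ 1 (mod 4), so quadratic reciprocity gives (5449|12167) = (12167|5449). Reduce: 12167 ≡ 1269 (mod 5449). Now have -(1269|5449).
1269 ≡ 1 (mod 4), so quadratic reciprocity gives (1269|5449) = (5449|1269). Reduce: 5449 ≡ 373 (mod 1269). Now have -(373|1269).
373 ≡ 1 (mod 4), so quadratic reciprocity gives (373|1269) = (1269|373). Reduce: 1269 ≡ 150 (mod 373). Now have -(150|373).
Factor out 2: 150 = 2·75. Since 373 ≡ 5 (mod 8), (2|373) = -1. Now have (75|373).
373 ≡ 1 (mod 4), so quadratic reciprocity gives (75|373) = (373|75). Reduce: 373 ≡ 73 (mod 75). Now have (73|75).
73 ≡ 1 (mod 4), so quadratic reciprocity gives (73|75) = (75|73). Reduce: 75 ≡ 2 (mod 73). Now have (2|73).
Factor out 2: 2 = 2. Since 73 ≡ 1 (mod 8), (2|73) = +1. Now have (1|73).
(1|73) = 1. Collecting the sign factors: 1.
Second factor (17652|12167):
Reduce the numerator: 17652 ≡ 5485 (mod 12167), so (17652|12167) = (5485|12167).
5485 ≡ 1 (mod 4), so quadratic reciprocity gives (5485|12167) = (12167|5485). Reduce: 12167 ≡ 1197 (mod 5485). Now have (1197|5485).
1197 ≡ 1 (mod 4), so quadratic reciprocity gives (1197|5485) = (5485|1197). Reduce: 5485 ≡ 697 (mod 1197). Now have (697|1197).
697 ≡ 1 (mod 4), so quadratic reciprocity gives (697|1197) = (1197|697). Reduce: 1197 ≡ 500 (mod 697). Now have (500|697).
Factor out 2: 500 = 2^2·125. Since 697 ≡ 1 (mod 8), (2|697) = +1, and (2|697)^2 = +1. Now have (125|697).
125 ≡ 1 (mod 4), so quadratic reciprocity gives (125|697) = (697|125). Reduce: 697 ≡ 72 (mod 125). Now have (72|125).
Factor out 2: 72 = 2^3·9. Since 125 ≡ 5 (mod 8), (2|125) = -1, and (2|125)^3 = -1. Now have -(9|125).
9 ≡ 1 (mod 4), so quadratic reciprocity gives (9|125) = (125|9). Reduce: 125 ≡ 8 (mod 9). Now have -(8|9).
Factor out 2: 8 = 2^3. Since 9 ≡ 1 (mod 8), (2|9) = +1, and (2|9)^3 = +1. Now have -(1|9).
(1|9) = 1. Collecting the sign factors: -1.
Product: (1)·(-1) = -1.

-1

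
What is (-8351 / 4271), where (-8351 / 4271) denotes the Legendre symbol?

(-8351 / 4271)
  = (191 / 4271)    [-8351 ≡ 191 mod 4271]
  = -(4271 / 191)    [QR: both ≡ 3 mod 4, sign flips]
  = -(69 / 191)    [4271 ≡ 69 mod 191]
  = -(191 / 69)    [QR: 69 ≡ 1 mod 4, sign kept]
  = -(53 / 69)    [191 ≡ 53 mod 69]
  = -(69 / 53)    [QR: 53 ≡ 1 mod 4, sign kept]
  = -(16 / 53)    [69 ≡ 16 mod 53]
  = -(1 / 53)    [53 ≡ 5 mod 8 ⇒ (2 / 53)^4 = +1]
  = -1    [(1 / 53) = 1]

-1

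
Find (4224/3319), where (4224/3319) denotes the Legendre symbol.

-1

(4224/3319)
  = (905/3319)    [4224 ≡ 905 mod 3319]
  = (3319/905)    [QR: 905 ≡ 1 mod 4, sign kept]
  = (604/905)    [3319 ≡ 604 mod 905]
  = (151/905)    [905 ≡ 1 mod 8 ⇒ (2/905)^2 = +1]
  = (905/151)    [QR: 905 ≡ 1 mod 4, sign kept]
  = (150/151)    [905 ≡ 150 mod 151]
  = (75/151)    [151 ≡ 7 mod 8 ⇒ (2/151) = +1]
  = -(151/75)    [QR: both ≡ 3 mod 4, sign flips]
  = -(1/75)    [151 ≡ 1 mod 75]
  = -1    [(1/75) = 1]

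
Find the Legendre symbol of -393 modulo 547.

Reduce the numerator: -393 ≡ 154 (mod 547), so (-393 / 547) = (154 / 547).
Factor out 2: 154 = 2·77. Since 547 ≡ 3 (mod 8), (2 / 547) = -1. Now have -(77 / 547).
77 ≡ 1 (mod 4), so quadratic reciprocity gives (77 / 547) = (547 / 77). Reduce: 547 ≡ 8 (mod 77). Now have -(8 / 77).
Factor out 2: 8 = 2^3. Since 77 ≡ 5 (mod 8), (2 / 77) = -1, and (2 / 77)^3 = -1. Now have (1 / 77).
(1 / 77) = 1. Collecting the sign factors: 1.

1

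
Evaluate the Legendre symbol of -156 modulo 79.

(-156 / 79)
  = (2 / 79)    [-156 ≡ 2 mod 79]
  = (1 / 79)    [79 ≡ 7 mod 8 ⇒ (2 / 79) = +1]
  = 1    [(1 / 79) = 1]

1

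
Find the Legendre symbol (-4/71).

-1

Pull out -1: (-4/71) = (-1/71)·(4/71). Since 71 ≡ 3 (mod 4), (-1/71) = -1. Now have -(4/71).
Factor out 2: 4 = 2^2. Since 71 ≡ 7 (mod 8), (2/71) = +1, and (2/71)^2 = +1. Now have -(1/71).
(1/71) = 1. Collecting the sign factors: -1.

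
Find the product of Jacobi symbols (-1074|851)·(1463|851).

By multiplicativity, (-1074·1463|851) = (-1074|851)·(1463|851).
First factor (-1074|851):
(-1074|851)
  = (628|851)    [-1074 ≡ 628 mod 851]
  = (157|851)    [851 ≡ 3 mod 8 ⇒ (2|851)^2 = +1]
  = (851|157)    [QR: 157 ≡ 1 mod 4, sign kept]
  = (66|157)    [851 ≡ 66 mod 157]
  = -(33|157)    [157 ≡ 5 mod 8 ⇒ (2|157) = -1]
  = -(157|33)    [QR: 33 ≡ 1 mod 4, sign kept]
  = -(25|33)    [157 ≡ 25 mod 33]
  = -(33|25)    [QR: 25 ≡ 1 mod 4, sign kept]
  = -(8|25)    [33 ≡ 8 mod 25]
  = -(1|25)    [25 ≡ 1 mod 8 ⇒ (2|25)^3 = +1]
  = -1    [(1|25) = 1]
Second factor (1463|851):
(1463|851)
  = (612|851)    [1463 ≡ 612 mod 851]
  = (153|851)    [851 ≡ 3 mod 8 ⇒ (2|851)^2 = +1]
  = (851|153)    [QR: 153 ≡ 1 mod 4, sign kept]
  = (86|153)    [851 ≡ 86 mod 153]
  = (43|153)    [153 ≡ 1 mod 8 ⇒ (2|153) = +1]
  = (153|43)    [QR: 153 ≡ 1 mod 4, sign kept]
  = (24|43)    [153 ≡ 24 mod 43]
  = -(3|43)    [43 ≡ 3 mod 8 ⇒ (2|43)^3 = -1]
  = (43|3)    [QR: both ≡ 3 mod 4, sign flips]
  = (1|3)    [43 ≡ 1 mod 3]
  = 1    [(1|3) = 1]
Product: (-1)·(1) = -1.

-1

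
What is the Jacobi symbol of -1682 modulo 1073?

Pull out -1: (-1682|1073) = (-1|1073)·(1682|1073). Since 1073 ≡ 1 (mod 4), (-1|1073) = +1. Now have (1682|1073).
Reduce the numerator: 1682 ≡ 609 (mod 1073), so (1682|1073) = (609|1073).
609 ≡ 1 (mod 4), so quadratic reciprocity gives (609|1073) = (1073|609). Reduce: 1073 ≡ 464 (mod 609). Now have (464|609).
Factor out 2: 464 = 2^4·29. Since 609 ≡ 1 (mod 8), (2|609) = +1, and (2|609)^4 = +1. Now have (29|609).
29 ≡ 1 (mod 4), so quadratic reciprocity gives (29|609) = (609|29). Reduce: 609 ≡ 0 (mod 29). Now have (0|29).
The numerator is now 0 with denominator 29 > 1: the symbol is 0.

0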